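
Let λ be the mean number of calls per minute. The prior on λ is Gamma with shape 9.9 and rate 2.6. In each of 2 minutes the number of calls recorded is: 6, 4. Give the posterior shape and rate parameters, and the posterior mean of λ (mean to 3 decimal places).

Posterior: Gamma(shape=19.9, rate=4.6); mean ≈ 4.326

Total count ∑xᵢ = 10 over n = 2 minutes.
Gamma is conjugate to the Poisson likelihood: posterior is Gamma(shape = 9.9+10 = 19.9, rate = 2.6+2 = 4.6).
E[λ | data] = 19.9/4.6 = 4.326.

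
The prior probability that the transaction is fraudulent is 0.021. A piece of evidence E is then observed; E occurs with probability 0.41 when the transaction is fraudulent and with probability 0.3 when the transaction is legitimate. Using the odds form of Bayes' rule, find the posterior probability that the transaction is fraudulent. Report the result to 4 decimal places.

Posterior probability ≈ 0.0285

Prior odds = 0.021/(1−0.021) = 0.021450.
Likelihood ratio for E = 0.41/0.3 = 1.3667.
Posterior odds = prior odds × LR = 0.029316.
Posterior probability = odds/(1+odds) = 0.029316/1.0293 = 0.0285.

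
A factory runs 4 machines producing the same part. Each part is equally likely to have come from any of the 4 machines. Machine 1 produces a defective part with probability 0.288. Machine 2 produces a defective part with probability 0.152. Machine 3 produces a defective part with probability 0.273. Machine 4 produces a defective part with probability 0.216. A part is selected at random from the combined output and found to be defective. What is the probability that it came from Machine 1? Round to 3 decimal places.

Tabulate prior·likelihood by source: [1] prior 0.25, lik 0.288, product 0.07200; [2] prior 0.25, lik 0.152, product 0.03800; [3] prior 0.25, lik 0.273, product 0.06825; [4] prior 0.25, lik 0.216, product 0.05400.
Normalizing constant = 0.23225; the posterior for Machine 1 is its product over the sum, 0.07200/0.23225 = 0.310.

Posterior probability ≈ 0.310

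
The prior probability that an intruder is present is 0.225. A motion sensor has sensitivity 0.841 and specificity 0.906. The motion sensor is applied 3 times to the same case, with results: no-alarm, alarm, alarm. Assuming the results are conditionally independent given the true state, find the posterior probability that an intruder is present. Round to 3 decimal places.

With H the event that an intruder is present, the joint likelihood of the observed sequence is P(data|H) = 0.159·0.841·0.841 = 0.11246 and P(data|¬H) = 0.906·0.094·0.094 = 0.0080054.
Bayes: P(H|data) = 0.225·0.11246 / (0.225·0.11246 + 0.775·0.0080054) = 0.025303/0.031507 = 0.8031.

Posterior P(H) ≈ 0.803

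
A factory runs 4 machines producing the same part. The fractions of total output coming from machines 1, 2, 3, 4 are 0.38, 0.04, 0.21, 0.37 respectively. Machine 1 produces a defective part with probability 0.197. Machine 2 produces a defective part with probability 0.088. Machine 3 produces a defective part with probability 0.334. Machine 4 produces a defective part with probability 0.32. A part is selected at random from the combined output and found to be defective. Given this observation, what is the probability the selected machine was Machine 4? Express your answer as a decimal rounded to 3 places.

Tabulate prior·likelihood by source: [1] prior 0.38, lik 0.197, product 0.07486; [2] prior 0.04, lik 0.088, product 0.003520; [3] prior 0.21, lik 0.334, product 0.07014; [4] prior 0.37, lik 0.32, product 0.1184.
Normalizing constant = 0.26692; the posterior for Machine 4 is its product over the sum, 0.1184/0.26692 = 0.444.

Posterior probability ≈ 0.444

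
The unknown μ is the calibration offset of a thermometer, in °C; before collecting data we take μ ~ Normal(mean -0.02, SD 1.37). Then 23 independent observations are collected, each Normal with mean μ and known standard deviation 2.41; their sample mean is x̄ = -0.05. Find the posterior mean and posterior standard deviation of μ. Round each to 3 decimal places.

Posterior mean ≈ -0.046; posterior SD ≈ 0.472

With known σ, the Normal prior is conjugate. Weight on the data is w = (n/σ²)/(n/σ² + 1/τ₀²) = 3.95999/(3.95999+0.532793) = 0.88141.
Posterior mean = w·x̄ + (1−w)·μ₀ = 0.88141·-0.05 + 0.11859·-0.02 = -0.046. Posterior variance = 1/(3.95999+0.532793) = 0.222579, so SD = 0.472.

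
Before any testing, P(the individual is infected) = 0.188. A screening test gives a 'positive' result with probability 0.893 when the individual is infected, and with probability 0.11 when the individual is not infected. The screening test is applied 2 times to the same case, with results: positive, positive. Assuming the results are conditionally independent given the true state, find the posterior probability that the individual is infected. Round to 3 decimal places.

Posterior P(H) ≈ 0.938

With H the event that the individual is infected, the joint likelihood of the observed sequence is P(data|H) = 0.893·0.893 = 0.79745 and P(data|¬H) = 0.11·0.11 = 0.012100.
Bayes: P(H|data) = 0.188·0.79745 / (0.188·0.79745 + 0.812·0.012100) = 0.14992/0.15975 = 0.9385.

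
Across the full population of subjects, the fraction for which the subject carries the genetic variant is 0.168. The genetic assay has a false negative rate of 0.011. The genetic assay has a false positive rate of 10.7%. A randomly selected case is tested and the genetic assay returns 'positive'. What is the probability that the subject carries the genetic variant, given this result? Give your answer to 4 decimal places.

Write H for 'the subject carries the genetic variant'. Prior odds H:¬H = 0.168/0.832 = 0.20192. For the 'positive' outcome, the likelihood ratio is 0.989/0.107 = 9.2430.
Posterior odds = 0.20192 × 9.2430 = 1.8664, so P(H|E) = 1.8664/(1+1.8664) = 0.6511.

P(H | E) ≈ 0.6511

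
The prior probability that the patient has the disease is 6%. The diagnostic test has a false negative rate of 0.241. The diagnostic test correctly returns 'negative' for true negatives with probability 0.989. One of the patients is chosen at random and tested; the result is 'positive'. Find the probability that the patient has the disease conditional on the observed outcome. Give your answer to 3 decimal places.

Write H for 'the patient has the disease'. Prior odds H:¬H = 0.06/0.94 = 0.063830. For the 'positive' outcome, the likelihood ratio is 0.759/0.011 = 69.000.
Posterior odds = 0.063830 × 69.000 = 4.4043, so P(H|E) = 4.4043/(1+4.4043) = 0.815.

P(H | E) ≈ 0.815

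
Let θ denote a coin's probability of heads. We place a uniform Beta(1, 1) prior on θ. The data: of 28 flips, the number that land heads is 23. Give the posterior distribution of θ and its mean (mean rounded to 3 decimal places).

Observing 23 successes and 5 failures updates Beta(1, 1) by adding the success and failure counts to the two shape parameters: α = 1+23 = 24, β = 1+5 = 6.
Posterior mean = α/(α+β) = 24/30 = 0.800.

Posterior: Beta(24, 6); mean ≈ 0.800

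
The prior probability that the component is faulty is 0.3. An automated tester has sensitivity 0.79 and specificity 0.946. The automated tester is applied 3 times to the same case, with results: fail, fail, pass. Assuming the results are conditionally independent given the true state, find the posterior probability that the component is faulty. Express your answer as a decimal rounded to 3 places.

Posterior P(H) ≈ 0.953

With H the event that the component is faulty, the joint likelihood of the observed sequence is P(data|H) = 0.79·0.79·0.21 = 0.13106 and P(data|¬H) = 0.054·0.054·0.946 = 0.0027585.
Bayes: P(H|data) = 0.3·0.13106 / (0.3·0.13106 + 0.7·0.0027585) = 0.039318/0.041249 = 0.9532.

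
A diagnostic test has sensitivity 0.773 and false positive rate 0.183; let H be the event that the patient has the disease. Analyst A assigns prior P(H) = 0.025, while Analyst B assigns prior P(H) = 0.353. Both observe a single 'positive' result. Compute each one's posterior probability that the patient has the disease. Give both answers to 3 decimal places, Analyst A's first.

Analyst A: 0.098; Analyst B: 0.697

The likelihood ratio for a 'positive' result is 0.773/0.183 = 4.2240.
Analyst A: prior odds 0.025/0.975 = 0.025641; posterior odds 0.10831; posterior probability 0.098.
Analyst B: prior odds 0.353/0.647 = 0.54560; posterior odds 2.3046; posterior probability 0.697.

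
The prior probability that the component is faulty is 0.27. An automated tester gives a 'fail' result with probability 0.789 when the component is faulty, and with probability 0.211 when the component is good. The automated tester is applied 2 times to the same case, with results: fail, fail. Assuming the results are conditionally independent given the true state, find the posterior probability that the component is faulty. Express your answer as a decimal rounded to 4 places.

With H the event that the component is faulty, the joint likelihood of the observed sequence is P(data|H) = 0.789·0.789 = 0.62252 and P(data|¬H) = 0.211·0.211 = 0.044521.
Bayes: P(H|data) = 0.27·0.62252 / (0.27·0.62252 + 0.73·0.044521) = 0.16808/0.20058 = 0.8380.

Posterior P(H) ≈ 0.8380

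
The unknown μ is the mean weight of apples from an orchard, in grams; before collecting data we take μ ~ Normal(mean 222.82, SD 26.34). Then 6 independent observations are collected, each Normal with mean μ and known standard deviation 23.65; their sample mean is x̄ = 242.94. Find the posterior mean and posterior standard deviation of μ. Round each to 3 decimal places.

Posterior mean ≈ 240.557; posterior SD ≈ 9.065

Prior precision 1/τ₀² = 1/26.34² = 0.00144135; data precision n/σ² = 6/23.65² = 0.0107273.
Posterior precision = 0.00144135 + 0.0107273 = 0.0121686, giving posterior SD = 1/√0.0121686 = 9.065.
Posterior mean = (0.00144135·222.82 + 0.0107273·242.94) / 0.0121686 = 240.557.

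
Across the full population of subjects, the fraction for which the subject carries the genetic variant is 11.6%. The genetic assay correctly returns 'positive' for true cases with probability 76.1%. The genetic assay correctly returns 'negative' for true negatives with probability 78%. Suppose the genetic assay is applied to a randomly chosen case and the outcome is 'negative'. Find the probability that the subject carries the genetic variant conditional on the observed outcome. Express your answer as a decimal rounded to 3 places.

Write H for 'the subject carries the genetic variant'. Prior odds H:¬H = 0.116/0.884 = 0.13122. For the 'negative' outcome, the likelihood ratio is 0.239/0.78 = 0.30641.
Posterior odds = 0.13122 × 0.30641 = 0.040208, so P(H|E) = 0.040208/(1+0.040208) = 0.039.

P(H | E) ≈ 0.039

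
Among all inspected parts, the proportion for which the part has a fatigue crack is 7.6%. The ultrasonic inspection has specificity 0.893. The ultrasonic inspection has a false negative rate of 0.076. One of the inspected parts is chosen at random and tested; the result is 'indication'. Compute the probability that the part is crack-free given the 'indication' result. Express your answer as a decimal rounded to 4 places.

P(¬H | E) ≈ 0.5847

Let H be the event that the part has a fatigue crack. P(H) = 0.076, so P(¬H) = 0.924. With E the 'indication' result, P(E|H) = 0.924 and P(E|¬H) = 0.107.
P(E) = 0.924·0.076 + 0.107·0.924 = 0.070224 + 0.098868 = 0.16909.
By Bayes' theorem, P(H|E) = 0.070224 / 0.16909 = 0.4153. Hence P(¬H|E) = 1 − 0.4153 = 0.5847.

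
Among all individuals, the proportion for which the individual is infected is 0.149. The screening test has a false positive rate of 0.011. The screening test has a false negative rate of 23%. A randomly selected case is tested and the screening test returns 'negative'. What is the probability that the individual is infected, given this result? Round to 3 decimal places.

P(H | E) ≈ 0.039

Let H be the event that the individual is infected. P(H) = 0.149, so P(¬H) = 0.851. With E the 'negative' result, P(E|H) = 0.23 and P(E|¬H) = 0.989.
P(E) = 0.23·0.149 + 0.989·0.851 = 0.034270 + 0.84164 = 0.87591.
By Bayes' theorem, P(H|E) = 0.034270 / 0.87591 = 0.039.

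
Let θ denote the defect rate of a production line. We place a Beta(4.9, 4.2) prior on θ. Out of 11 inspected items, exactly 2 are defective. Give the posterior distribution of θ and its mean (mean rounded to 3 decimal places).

Posterior: Beta(6.9, 13.2); mean ≈ 0.343

The binomial likelihood is conjugate to the Beta prior: with 2 successes and 9 failures, the posterior is Beta(4.9+2, 4.2+9) = Beta(6.9, 13.2).
Posterior mean = α/(α+β) = 6.9/20.1 = 0.343.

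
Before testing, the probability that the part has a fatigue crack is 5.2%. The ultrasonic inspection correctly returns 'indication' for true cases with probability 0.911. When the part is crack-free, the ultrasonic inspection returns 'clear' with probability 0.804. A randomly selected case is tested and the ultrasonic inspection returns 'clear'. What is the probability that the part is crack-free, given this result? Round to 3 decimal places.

Write H for 'the part has a fatigue crack'. Prior odds H:¬H = 0.052/0.948 = 0.054852. For the 'clear' outcome, the likelihood ratio is 0.089/0.804 = 0.11070.
Posterior odds = 0.054852 × 0.11070 = 0.0060720, so P(H|E) = 0.0060720/(1+0.0060720) = 0.006. Then P(¬H|E) = 1 − 0.006 = 0.994.

P(¬H | E) ≈ 0.994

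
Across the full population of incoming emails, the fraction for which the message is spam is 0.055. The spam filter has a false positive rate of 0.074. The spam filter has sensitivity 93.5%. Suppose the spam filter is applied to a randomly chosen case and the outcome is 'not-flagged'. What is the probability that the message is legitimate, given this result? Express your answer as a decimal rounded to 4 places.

P(¬H | E) ≈ 0.9959

Write H for 'the message is spam'. Prior odds H:¬H = 0.055/0.945 = 0.058201. For the 'not-flagged' outcome, the likelihood ratio is 0.065/0.926 = 0.070194.
Posterior odds = 0.058201 × 0.070194 = 0.0040854, so P(H|E) = 0.0040854/(1+0.0040854) = 0.0041. Then P(¬H|E) = 1 − 0.0041 = 0.9959.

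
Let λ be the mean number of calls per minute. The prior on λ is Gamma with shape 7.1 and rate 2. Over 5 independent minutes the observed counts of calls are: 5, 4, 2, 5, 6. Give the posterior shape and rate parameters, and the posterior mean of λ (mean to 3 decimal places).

Posterior: Gamma(shape=29.1, rate=7); mean ≈ 4.157

Total count ∑xᵢ = 22 over n = 5 minutes.
Gamma is conjugate to the Poisson likelihood: posterior is Gamma(shape = 7.1+22 = 29.1, rate = 2+5 = 7).
Posterior mean = shape/rate = 29.1/7 = 4.157.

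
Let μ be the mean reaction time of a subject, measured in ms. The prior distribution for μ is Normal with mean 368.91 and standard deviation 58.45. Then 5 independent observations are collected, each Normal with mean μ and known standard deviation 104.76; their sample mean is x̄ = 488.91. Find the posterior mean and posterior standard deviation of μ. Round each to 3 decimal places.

Posterior mean ≈ 441.971; posterior SD ≈ 36.556

Prior precision 1/τ₀² = 1/58.45² = 0.00029271; data precision n/σ² = 5/104.76² = 0.00045560.
Posterior precision = 0.00029271 + 0.00045560 = 0.00074830, giving posterior SD = 1/√0.00074830 = 36.556.
Posterior mean = (0.00029271·368.91 + 0.00045560·488.91) / 0.00074830 = 441.971.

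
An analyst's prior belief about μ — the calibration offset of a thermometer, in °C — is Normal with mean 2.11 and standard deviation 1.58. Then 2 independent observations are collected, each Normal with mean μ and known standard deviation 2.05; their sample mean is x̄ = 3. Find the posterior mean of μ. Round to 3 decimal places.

With known σ, the Normal prior is conjugate. Weight on the data is w = (n/σ²)/(n/σ² + 1/τ₀²) = 0.475907/(0.475907+0.400577) = 0.54297.
Posterior mean = w·x̄ + (1−w)·μ₀ = 0.54297·3 + 0.45703·2.11 = 2.593.

Posterior mean ≈ 2.593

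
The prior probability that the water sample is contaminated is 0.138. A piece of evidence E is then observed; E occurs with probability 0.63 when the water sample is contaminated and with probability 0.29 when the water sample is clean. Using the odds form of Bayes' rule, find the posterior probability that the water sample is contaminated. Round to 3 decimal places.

Posterior probability ≈ 0.258

Prior odds = 0.138/(1−0.138) = 0.16009.
Likelihood ratio for E = 0.63/0.29 = 2.1724.
Posterior odds = prior odds × LR = 0.34779.
Posterior probability = odds/(1+odds) = 0.34779/1.3478 = 0.258.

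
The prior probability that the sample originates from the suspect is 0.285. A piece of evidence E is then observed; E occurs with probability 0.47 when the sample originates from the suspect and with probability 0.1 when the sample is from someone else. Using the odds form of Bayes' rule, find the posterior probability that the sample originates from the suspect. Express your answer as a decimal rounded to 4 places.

Posterior probability ≈ 0.6520

Prior odds = 0.285/(1−0.285) = 0.39860.
Likelihood ratio for E = 0.47/0.1 = 4.7000.
Posterior odds = prior odds × LR = 1.8734.
Posterior probability = odds/(1+odds) = 1.8734/2.8734 = 0.6520.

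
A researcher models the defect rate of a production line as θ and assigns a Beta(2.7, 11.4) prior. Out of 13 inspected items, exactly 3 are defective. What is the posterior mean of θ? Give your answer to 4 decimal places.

Posterior mean ≈ 0.2103

The binomial likelihood is conjugate to the Beta prior: with 3 successes and 10 failures, the posterior is Beta(2.7+3, 11.4+10) = Beta(5.7, 21.4).
E[θ | data] = 5.7/(5.7+21.4) = 0.2103.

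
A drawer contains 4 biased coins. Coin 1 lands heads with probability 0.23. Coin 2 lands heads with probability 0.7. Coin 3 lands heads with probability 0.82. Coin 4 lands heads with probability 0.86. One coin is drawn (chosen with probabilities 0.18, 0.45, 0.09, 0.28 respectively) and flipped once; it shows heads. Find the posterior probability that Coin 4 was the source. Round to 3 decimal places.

Posterior probability ≈ 0.359

P(heads|C1) = 0.23; P(heads|C2) = 0.7; P(heads|C3) = 0.82; P(heads|C4) = 0.86.
Prior × likelihood for each source: 0.18·0.23=0.04140, 0.45·0.7=0.3150, 0.09·0.82=0.07380, 0.28·0.86=0.2408. Summing gives P(heads) = 0.67100.
P(Coin 4 | heads) = 0.2408 / 0.67100 = 0.359.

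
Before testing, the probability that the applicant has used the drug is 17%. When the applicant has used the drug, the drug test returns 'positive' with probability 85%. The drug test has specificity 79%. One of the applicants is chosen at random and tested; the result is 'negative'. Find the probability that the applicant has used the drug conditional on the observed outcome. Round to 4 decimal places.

Write H for 'the applicant has used the drug'. Prior odds H:¬H = 0.17/0.83 = 0.20482. For the 'negative' outcome, the likelihood ratio is 0.15/0.79 = 0.18987.
Posterior odds = 0.20482 × 0.18987 = 0.038890, so P(H|E) = 0.038890/(1+0.038890) = 0.0374.

P(H | E) ≈ 0.0374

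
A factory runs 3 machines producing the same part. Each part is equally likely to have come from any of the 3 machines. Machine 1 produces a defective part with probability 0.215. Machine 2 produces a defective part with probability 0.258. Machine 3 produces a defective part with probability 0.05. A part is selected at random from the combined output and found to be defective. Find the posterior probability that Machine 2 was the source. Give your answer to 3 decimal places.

Tabulate prior·likelihood by source: [1] prior 0.333333, lik 0.215, product 0.07167; [2] prior 0.333333, lik 0.258, product 0.08600; [3] prior 0.333333, lik 0.05, product 0.01667.
Normalizing constant = 0.17433; the posterior for Machine 2 is its product over the sum, 0.08600/0.17433 = 0.493.

Posterior probability ≈ 0.493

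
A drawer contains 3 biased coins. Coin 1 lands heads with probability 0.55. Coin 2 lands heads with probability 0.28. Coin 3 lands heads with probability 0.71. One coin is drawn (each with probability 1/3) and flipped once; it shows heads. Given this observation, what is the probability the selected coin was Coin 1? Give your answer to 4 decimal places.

P(heads|C1) = 0.55; P(heads|C2) = 0.28; P(heads|C3) = 0.71.
Prior × likelihood for each source: 0.333333·0.55=0.1833, 0.333333·0.28=0.09333, 0.333333·0.71=0.2367. Summing gives P(heads) = 0.51333.
P(Coin 1 | heads) = 0.1833 / 0.51333 = 0.3571.

Posterior probability ≈ 0.3571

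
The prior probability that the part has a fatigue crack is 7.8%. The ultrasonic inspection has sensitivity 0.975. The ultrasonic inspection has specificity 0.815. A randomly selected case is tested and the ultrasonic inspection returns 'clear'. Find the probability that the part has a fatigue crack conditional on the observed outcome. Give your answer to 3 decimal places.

Write H for 'the part has a fatigue crack'. Prior odds H:¬H = 0.078/0.922 = 0.084599. For the 'clear' outcome, the likelihood ratio is 0.025/0.815 = 0.030675.
Posterior odds = 0.084599 × 0.030675 = 0.0025951, so P(H|E) = 0.0025951/(1+0.0025951) = 0.003.

P(H | E) ≈ 0.003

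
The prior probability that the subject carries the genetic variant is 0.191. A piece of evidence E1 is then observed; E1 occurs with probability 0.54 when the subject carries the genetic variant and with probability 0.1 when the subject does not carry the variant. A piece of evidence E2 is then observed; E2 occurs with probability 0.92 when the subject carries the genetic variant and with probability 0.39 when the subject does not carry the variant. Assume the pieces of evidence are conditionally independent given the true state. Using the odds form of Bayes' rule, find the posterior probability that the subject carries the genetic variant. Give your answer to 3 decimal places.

Prior odds = 0.191/(1−0.191) = 0.23609. In log-odds, ln(0.23609) = -1.4435.
Add log likelihood ratios: ln(5.4000) + ln(2.3590) = 2.5446.
Posterior log-odds = 1.1011, so posterior odds = exp(1.1011) = 3.0075. Converting, P(H|E) = 3.0075/4.0075 = 0.750.

Posterior probability ≈ 0.750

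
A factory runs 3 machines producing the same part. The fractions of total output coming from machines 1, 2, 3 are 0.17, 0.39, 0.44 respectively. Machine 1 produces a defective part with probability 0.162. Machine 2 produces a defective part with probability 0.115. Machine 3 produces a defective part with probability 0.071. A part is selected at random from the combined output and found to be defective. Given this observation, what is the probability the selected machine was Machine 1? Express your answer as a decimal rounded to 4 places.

P(defective|M1) = 0.162; P(defective|M2) = 0.115; P(defective|M3) = 0.071.
Prior × likelihood for each source: 0.17·0.162=0.02754, 0.39·0.115=0.04485, 0.44·0.071=0.03124. Summing gives P(defective) = 0.10363.
P(Machine 1 | defective) = 0.02754 / 0.10363 = 0.2658.

Posterior probability ≈ 0.2658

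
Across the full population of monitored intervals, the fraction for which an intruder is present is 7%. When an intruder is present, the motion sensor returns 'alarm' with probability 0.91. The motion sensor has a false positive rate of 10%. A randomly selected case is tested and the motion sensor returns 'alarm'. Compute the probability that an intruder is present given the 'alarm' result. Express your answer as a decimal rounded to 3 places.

P(H | E) ≈ 0.407

Write H for 'an intruder is present'. Prior odds H:¬H = 0.07/0.93 = 0.075269. For the 'alarm' outcome, the likelihood ratio is 0.91/0.1 = 9.1000.
Posterior odds = 0.075269 × 9.1000 = 0.68495, so P(H|E) = 0.68495/(1+0.68495) = 0.407.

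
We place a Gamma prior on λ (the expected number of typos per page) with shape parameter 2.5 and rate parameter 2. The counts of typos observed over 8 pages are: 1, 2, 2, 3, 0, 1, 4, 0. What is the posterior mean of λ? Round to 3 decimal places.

Posterior mean ≈ 1.550

The Poisson likelihood adds the total count to the shape and the number of exposure periods to the rate. Here ∑xᵢ = 13 and n = 8, so shape 2.5→15.5 and rate 2→10.
E[λ | data] = 15.5/10 = 1.550.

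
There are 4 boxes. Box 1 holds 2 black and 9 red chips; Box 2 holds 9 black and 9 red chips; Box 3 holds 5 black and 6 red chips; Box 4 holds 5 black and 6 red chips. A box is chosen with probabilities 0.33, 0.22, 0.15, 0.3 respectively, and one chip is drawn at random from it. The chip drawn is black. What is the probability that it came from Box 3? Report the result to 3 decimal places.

Posterior probability ≈ 0.182

P(black|Box 1) = 0.1818; P(black|Box 2) = 0.5; P(black|Box 3) = 0.4545; P(black|Box 4) = 0.4545.
Prior × likelihood for each source: 0.33·0.1818=0.06000, 0.22·0.5=0.1100, 0.15·0.4545=0.06818, 0.3·0.4545=0.1364. Summing gives P(black) = 0.37455.
P(Box 3 | black) = 0.06818 / 0.37455 = 0.182.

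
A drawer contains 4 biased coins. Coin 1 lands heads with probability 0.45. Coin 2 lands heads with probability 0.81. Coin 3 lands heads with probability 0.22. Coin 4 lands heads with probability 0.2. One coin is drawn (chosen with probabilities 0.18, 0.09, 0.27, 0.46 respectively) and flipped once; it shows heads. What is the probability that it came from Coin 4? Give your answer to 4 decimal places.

Posterior probability ≈ 0.3013

P(heads|C1) = 0.45; P(heads|C2) = 0.81; P(heads|C3) = 0.22; P(heads|C4) = 0.2.
Prior × likelihood for each source: 0.18·0.45=0.08100, 0.09·0.81=0.07290, 0.27·0.22=0.05940, 0.46·0.2=0.09200. Summing gives P(heads) = 0.30530.
P(Coin 4 | heads) = 0.09200 / 0.30530 = 0.3013.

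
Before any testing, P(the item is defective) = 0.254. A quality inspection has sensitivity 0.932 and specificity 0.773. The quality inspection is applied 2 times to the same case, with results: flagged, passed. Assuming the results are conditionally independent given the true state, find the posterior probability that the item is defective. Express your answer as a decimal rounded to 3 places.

Posterior P(H) ≈ 0.110

With H the event that the item is defective, the joint likelihood of the observed sequence is P(data|H) = 0.932·0.068 = 0.063376 and P(data|¬H) = 0.227·0.773 = 0.17547.
Bayes: P(H|data) = 0.254·0.063376 / (0.254·0.063376 + 0.746·0.17547) = 0.016098/0.14700 = 0.1095.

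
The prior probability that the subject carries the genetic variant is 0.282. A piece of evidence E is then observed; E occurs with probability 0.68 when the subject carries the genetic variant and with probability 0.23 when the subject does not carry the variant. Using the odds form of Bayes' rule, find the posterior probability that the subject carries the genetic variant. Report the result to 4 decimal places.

Prior odds = 0.282/(1−0.282) = 0.39276.
Likelihood ratio for E = 0.68/0.23 = 2.9565.
Posterior odds = prior odds × LR = 1.1612.
Posterior probability = odds/(1+odds) = 1.1612/2.1612 = 0.5373.

Posterior probability ≈ 0.5373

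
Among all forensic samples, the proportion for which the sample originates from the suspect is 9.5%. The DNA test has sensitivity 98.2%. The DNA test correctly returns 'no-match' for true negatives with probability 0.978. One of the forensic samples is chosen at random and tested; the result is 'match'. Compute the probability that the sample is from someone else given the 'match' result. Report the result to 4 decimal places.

P(¬H | E) ≈ 0.1759

Write H for 'the sample originates from the suspect'. Prior odds H:¬H = 0.095/0.905 = 0.10497. For the 'match' outcome, the likelihood ratio is 0.982/0.022 = 44.636.
Posterior odds = 0.10497 × 44.636 = 4.6856, so P(H|E) = 4.6856/(1+4.6856) = 0.8241. Then P(¬H|E) = 1 − 0.8241 = 0.1759.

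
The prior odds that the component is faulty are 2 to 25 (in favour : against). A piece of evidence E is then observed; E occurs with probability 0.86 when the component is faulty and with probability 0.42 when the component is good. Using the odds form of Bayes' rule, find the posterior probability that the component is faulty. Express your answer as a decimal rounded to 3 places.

Prior odds = 2/25 = 0.080000. In log-odds, ln(0.080000) = -2.5257.
Add log likelihood ratio: ln(2.0476) = 0.71668.
Posterior log-odds = -1.8091, so posterior odds = exp(-1.8091) = 0.16381. Converting, P(H|E) = 0.16381/1.1638 = 0.141.

Posterior probability ≈ 0.141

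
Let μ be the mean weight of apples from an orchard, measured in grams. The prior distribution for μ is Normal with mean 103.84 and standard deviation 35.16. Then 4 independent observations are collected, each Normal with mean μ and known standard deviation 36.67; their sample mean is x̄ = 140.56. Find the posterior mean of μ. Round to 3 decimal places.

Posterior mean ≈ 132.709

With known σ, the Normal prior is conjugate. Weight on the data is w = (n/σ²)/(n/σ² + 1/τ₀²) = 0.00297467/(0.00297467+0.00080891) = 0.78620.
Posterior mean = w·x̄ + (1−w)·μ₀ = 0.78620·140.56 + 0.21380·103.84 = 132.709.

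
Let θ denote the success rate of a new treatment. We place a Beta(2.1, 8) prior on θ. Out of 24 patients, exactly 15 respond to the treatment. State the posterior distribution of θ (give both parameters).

The binomial likelihood is conjugate to the Beta prior: with 15 successes and 9 failures, the posterior is Beta(2.1+15, 8+9) = Beta(17.1, 17).

Posterior: Beta(17.1, 17)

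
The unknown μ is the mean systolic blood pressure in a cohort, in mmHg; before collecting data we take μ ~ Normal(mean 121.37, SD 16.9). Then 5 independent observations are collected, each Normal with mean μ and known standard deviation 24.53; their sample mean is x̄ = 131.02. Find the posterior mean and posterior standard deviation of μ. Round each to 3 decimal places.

With known σ, the Normal prior is conjugate. Weight on the data is w = (n/σ²)/(n/σ² + 1/τ₀²) = 0.00830950/(0.00830950+0.00350128) = 0.70355.
Posterior mean = w·x̄ + (1−w)·μ₀ = 0.70355·131.02 + 0.29645·121.37 = 128.159. Posterior variance = 1/(0.00830950+0.00350128) = 84.6684, so SD = 9.202.

Posterior mean ≈ 128.159; posterior SD ≈ 9.202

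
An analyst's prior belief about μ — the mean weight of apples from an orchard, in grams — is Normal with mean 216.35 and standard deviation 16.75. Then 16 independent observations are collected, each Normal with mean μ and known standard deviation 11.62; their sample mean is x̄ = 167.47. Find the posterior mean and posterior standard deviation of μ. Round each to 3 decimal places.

Posterior mean ≈ 168.897; posterior SD ≈ 2.862

With known σ, the Normal prior is conjugate. Weight on the data is w = (n/σ²)/(n/σ² + 1/τ₀²) = 0.118497/(0.118497+0.00356427) = 0.97080.
Posterior mean = w·x̄ + (1−w)·μ₀ = 0.97080·167.47 + 0.029201·216.35 = 168.897. Posterior variance = 1/(0.118497+0.00356427) = 8.19260, so SD = 2.862.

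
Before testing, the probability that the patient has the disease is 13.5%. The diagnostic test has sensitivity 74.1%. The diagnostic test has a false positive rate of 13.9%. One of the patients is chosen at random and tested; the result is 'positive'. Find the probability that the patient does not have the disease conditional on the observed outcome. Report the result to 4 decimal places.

Let H be the event that the patient has the disease. P(H) = 0.135, so P(¬H) = 0.865. With E the 'positive' result, P(E|H) = 0.741 and P(E|¬H) = 0.139.
P(E) = 0.741·0.135 + 0.139·0.865 = 0.10003 + 0.12024 = 0.22027.
By Bayes' theorem, P(H|E) = 0.10003 / 0.22027 = 0.4541. Hence P(¬H|E) = 1 − 0.4541 = 0.5459.

P(¬H | E) ≈ 0.5459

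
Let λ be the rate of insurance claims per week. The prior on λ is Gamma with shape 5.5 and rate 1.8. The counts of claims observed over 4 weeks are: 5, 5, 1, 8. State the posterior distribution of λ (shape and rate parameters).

Posterior: Gamma(shape=24.5, rate=5.8)

Total count ∑xᵢ = 19 over n = 4 weeks.
Gamma is conjugate to the Poisson likelihood: posterior is Gamma(shape = 5.5+19 = 24.5, rate = 1.8+4 = 5.8).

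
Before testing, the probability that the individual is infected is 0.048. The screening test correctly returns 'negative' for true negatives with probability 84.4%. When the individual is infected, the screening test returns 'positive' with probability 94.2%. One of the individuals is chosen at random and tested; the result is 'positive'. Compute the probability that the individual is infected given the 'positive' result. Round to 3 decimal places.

P(H | E) ≈ 0.233

Write H for 'the individual is infected'. Prior odds H:¬H = 0.048/0.952 = 0.050420. For the 'positive' outcome, the likelihood ratio is 0.942/0.156 = 6.0385.
Posterior odds = 0.050420 × 6.0385 = 0.30446, so P(H|E) = 0.30446/(1+0.30446) = 0.233.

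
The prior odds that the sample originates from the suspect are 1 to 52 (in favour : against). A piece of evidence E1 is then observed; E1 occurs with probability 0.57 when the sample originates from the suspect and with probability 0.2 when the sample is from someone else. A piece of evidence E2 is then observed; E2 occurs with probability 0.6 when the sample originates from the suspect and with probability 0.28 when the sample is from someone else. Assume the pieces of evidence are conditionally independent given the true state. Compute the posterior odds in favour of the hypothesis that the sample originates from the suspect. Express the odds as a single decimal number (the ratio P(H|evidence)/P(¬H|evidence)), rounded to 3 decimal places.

Posterior odds ≈ 0.117

Prior odds = 1/52 = 0.019231.
Likelihood ratio for E1 = 0.57/0.2 = 2.8500.
Likelihood ratio for E2 = 0.6/0.28 = 2.1429.
Posterior odds = prior odds × LR₁ × LR₂ = 0.11745.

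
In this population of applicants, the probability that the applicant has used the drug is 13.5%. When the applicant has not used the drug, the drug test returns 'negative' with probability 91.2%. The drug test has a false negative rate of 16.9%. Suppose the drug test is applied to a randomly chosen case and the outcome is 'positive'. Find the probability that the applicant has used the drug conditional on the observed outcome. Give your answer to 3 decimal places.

P(H | E) ≈ 0.596

Let H be the event that the applicant has used the drug. P(H) = 0.135, so P(¬H) = 0.865. With E the 'positive' result, P(E|H) = 0.831 and P(E|¬H) = 0.088.
P(E) = 0.831·0.135 + 0.088·0.865 = 0.11219 + 0.076120 = 0.18831.
By Bayes' theorem, P(H|E) = 0.11219 / 0.18831 = 0.596.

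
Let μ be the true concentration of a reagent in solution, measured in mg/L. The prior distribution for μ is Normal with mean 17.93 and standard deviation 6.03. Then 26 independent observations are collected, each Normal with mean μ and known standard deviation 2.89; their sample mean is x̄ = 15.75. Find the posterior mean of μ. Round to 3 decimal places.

Posterior mean ≈ 15.769

Prior precision 1/τ₀² = 1/6.03² = 0.0275021; data precision n/σ² = 26/2.89² = 3.11299.
Posterior precision = 0.0275021 + 3.11299 = 3.14049.
Posterior mean = (0.0275021·17.93 + 3.11299·15.75) / 3.14049 = 15.769.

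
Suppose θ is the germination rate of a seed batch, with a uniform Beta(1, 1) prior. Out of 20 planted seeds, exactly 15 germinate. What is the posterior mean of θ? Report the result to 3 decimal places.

Observing 15 successes and 5 failures updates Beta(1, 1) by adding the success and failure counts to the two shape parameters: α = 1+15 = 16, β = 1+5 = 6.
Posterior mean = α/(α+β) = 16/22 = 0.727.

Posterior mean ≈ 0.727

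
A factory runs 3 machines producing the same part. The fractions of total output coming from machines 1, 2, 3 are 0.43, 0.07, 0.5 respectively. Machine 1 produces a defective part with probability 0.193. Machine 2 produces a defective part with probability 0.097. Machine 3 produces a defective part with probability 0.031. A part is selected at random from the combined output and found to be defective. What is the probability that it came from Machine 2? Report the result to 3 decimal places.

P(defective|M1) = 0.193; P(defective|M2) = 0.097; P(defective|M3) = 0.031.
Prior × likelihood for each source: 0.43·0.193=0.08299, 0.07·0.097=0.006790, 0.5·0.031=0.01550. Summing gives P(defective) = 0.10528.
P(Machine 2 | defective) = 0.006790 / 0.10528 = 0.064.

Posterior probability ≈ 0.064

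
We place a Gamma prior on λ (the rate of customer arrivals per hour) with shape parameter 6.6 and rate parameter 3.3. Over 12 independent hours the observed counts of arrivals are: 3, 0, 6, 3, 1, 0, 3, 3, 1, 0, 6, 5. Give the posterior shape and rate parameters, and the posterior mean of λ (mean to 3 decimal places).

The Poisson likelihood adds the total count to the shape and the number of exposure periods to the rate. Here ∑xᵢ = 31 and n = 12, so shape 6.6→37.6 and rate 3.3→15.3.
Posterior mean = shape/rate = 37.6/15.3 = 2.458.

Posterior: Gamma(shape=37.6, rate=15.3); mean ≈ 2.458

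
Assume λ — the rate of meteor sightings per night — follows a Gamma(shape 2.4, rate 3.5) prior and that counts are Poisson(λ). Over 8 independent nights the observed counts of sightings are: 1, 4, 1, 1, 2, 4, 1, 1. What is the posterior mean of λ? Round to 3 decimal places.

Posterior mean ≈ 1.513

Total count ∑xᵢ = 15 over n = 8 nights.
Gamma is conjugate to the Poisson likelihood: posterior is Gamma(shape = 2.4+15 = 17.4, rate = 3.5+8 = 11.5).
Posterior mean = shape/rate = 17.4/11.5 = 1.513.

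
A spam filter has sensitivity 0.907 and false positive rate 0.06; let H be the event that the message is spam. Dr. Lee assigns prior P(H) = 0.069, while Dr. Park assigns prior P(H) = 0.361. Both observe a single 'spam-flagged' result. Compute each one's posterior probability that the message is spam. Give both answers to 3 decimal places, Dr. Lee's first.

Dr. Lee: 0.528; Dr. Park: 0.895

The likelihood ratio for a 'spam-flagged' result is 0.907/0.06 = 15.117.
Dr. Lee: prior odds 0.069/0.931 = 0.074114; posterior odds 1.1204; posterior probability 0.528.
Dr. Park: prior odds 0.361/0.639 = 0.56495; posterior odds 8.5401; posterior probability 0.895.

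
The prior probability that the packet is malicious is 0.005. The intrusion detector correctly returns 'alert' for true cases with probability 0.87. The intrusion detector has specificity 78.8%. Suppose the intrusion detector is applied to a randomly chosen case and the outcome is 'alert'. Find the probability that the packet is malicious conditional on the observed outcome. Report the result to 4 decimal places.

P(H | E) ≈ 0.0202

Write H for 'the packet is malicious'. Prior odds H:¬H = 0.005/0.995 = 0.0050251. For the 'alert' outcome, the likelihood ratio is 0.87/0.212 = 4.1038.
Posterior odds = 0.0050251 × 4.1038 = 0.020622, so P(H|E) = 0.020622/(1+0.020622) = 0.0202.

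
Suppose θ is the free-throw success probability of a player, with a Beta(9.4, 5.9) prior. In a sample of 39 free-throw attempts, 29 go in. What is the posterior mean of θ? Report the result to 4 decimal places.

Posterior mean ≈ 0.7072

Observing 29 successes and 10 failures updates Beta(9.4, 5.9) by adding the success and failure counts to the two shape parameters: α = 9.4+29 = 38.4, β = 5.9+10 = 15.9.
Posterior mean = α/(α+β) = 38.4/54.3 = 0.7072.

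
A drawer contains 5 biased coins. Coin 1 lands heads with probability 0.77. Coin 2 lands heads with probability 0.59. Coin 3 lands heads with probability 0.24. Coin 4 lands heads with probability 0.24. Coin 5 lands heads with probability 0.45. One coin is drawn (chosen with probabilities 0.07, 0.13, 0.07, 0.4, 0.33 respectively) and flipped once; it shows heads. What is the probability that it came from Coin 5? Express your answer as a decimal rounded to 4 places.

Posterior probability ≈ 0.3789

P(heads|C1) = 0.77; P(heads|C2) = 0.59; P(heads|C3) = 0.24; P(heads|C4) = 0.24; P(heads|C5) = 0.45.
Prior × likelihood for each source: 0.07·0.77=0.05390, 0.13·0.59=0.07670, 0.07·0.24=0.01680, 0.4·0.24=0.09600, 0.33·0.45=0.1485. Summing gives P(heads) = 0.39190.
P(Coin 5 | heads) = 0.1485 / 0.39190 = 0.3789.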